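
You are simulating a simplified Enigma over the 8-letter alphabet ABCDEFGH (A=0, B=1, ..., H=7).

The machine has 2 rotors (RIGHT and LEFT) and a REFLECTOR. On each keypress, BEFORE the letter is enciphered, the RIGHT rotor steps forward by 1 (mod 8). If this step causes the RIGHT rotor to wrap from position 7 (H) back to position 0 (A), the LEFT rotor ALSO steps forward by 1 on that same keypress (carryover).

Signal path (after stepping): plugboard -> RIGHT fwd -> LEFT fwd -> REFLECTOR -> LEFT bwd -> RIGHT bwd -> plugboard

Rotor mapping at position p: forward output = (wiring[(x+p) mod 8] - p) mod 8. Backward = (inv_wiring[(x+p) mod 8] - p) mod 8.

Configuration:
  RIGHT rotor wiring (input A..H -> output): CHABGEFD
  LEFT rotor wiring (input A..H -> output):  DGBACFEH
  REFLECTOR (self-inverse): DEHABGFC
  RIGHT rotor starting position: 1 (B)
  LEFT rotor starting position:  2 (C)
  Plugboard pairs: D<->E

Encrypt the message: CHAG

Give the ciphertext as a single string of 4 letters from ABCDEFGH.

Char 1 ('C'): step: R->2, L=2; C->plug->C->R->E->L->C->refl->H->L'->A->R'->G->plug->G
Char 2 ('H'): step: R->3, L=2; H->plug->H->R->F->L->F->refl->G->L'->B->R'->C->plug->C
Char 3 ('A'): step: R->4, L=2; A->plug->A->R->C->L->A->refl->D->L'->D->R'->F->plug->F
Char 4 ('G'): step: R->5, L=2; G->plug->G->R->E->L->C->refl->H->L'->A->R'->B->plug->B

Answer: GCFB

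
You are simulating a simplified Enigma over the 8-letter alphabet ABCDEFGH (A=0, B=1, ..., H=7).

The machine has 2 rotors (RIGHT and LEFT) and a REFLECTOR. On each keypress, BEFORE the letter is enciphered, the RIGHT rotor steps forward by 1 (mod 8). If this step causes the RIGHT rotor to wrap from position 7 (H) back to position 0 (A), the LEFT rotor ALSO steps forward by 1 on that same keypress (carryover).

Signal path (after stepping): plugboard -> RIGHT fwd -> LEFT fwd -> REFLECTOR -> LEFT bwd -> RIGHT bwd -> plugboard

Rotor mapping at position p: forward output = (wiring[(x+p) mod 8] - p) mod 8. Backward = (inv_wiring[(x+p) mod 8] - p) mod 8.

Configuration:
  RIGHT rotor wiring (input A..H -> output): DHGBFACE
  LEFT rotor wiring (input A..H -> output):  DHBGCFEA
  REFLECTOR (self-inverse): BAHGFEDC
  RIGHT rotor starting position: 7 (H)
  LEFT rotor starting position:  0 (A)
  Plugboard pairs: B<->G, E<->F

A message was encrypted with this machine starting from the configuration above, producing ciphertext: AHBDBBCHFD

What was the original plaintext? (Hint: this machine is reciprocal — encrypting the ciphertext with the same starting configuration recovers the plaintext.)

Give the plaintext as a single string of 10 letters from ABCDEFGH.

Char 1 ('A'): step: R->0, L->1 (L advanced); A->plug->A->R->D->L->B->refl->A->L'->B->R'->D->plug->D
Char 2 ('H'): step: R->1, L=1; H->plug->H->R->C->L->F->refl->E->L'->E->R'->D->plug->D
Char 3 ('B'): step: R->2, L=1; B->plug->G->R->B->L->A->refl->B->L'->D->R'->C->plug->C
Char 4 ('D'): step: R->3, L=1; D->plug->D->R->H->L->C->refl->H->L'->G->R'->A->plug->A
Char 5 ('B'): step: R->4, L=1; B->plug->G->R->C->L->F->refl->E->L'->E->R'->B->plug->G
Char 6 ('B'): step: R->5, L=1; B->plug->G->R->E->L->E->refl->F->L'->C->R'->E->plug->F
Char 7 ('C'): step: R->6, L=1; C->plug->C->R->F->L->D->refl->G->L'->A->R'->E->plug->F
Char 8 ('H'): step: R->7, L=1; H->plug->H->R->D->L->B->refl->A->L'->B->R'->G->plug->B
Char 9 ('F'): step: R->0, L->2 (L advanced); F->plug->E->R->F->L->G->refl->D->L'->D->R'->A->plug->A
Char 10 ('D'): step: R->1, L=2; D->plug->D->R->E->L->C->refl->H->L'->A->R'->C->plug->C

Answer: DDCAGFFBAC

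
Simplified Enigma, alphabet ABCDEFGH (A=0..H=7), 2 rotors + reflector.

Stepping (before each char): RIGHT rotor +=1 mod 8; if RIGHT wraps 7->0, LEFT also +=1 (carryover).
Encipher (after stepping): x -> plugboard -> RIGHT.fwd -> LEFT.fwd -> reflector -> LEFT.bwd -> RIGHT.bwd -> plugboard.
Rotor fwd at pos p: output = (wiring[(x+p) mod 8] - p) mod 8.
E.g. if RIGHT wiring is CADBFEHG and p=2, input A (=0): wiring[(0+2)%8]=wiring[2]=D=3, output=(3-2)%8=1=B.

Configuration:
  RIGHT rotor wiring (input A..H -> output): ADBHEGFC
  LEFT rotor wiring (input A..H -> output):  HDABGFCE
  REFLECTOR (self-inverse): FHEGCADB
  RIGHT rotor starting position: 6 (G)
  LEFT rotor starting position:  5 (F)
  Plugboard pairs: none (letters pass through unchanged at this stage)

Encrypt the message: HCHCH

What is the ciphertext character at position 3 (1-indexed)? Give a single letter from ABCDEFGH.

Char 1 ('H'): step: R->7, L=5; H->plug->H->R->G->L->E->refl->C->L'->D->R'->A->plug->A
Char 2 ('C'): step: R->0, L->6 (L advanced); C->plug->C->R->B->L->G->refl->D->L'->F->R'->G->plug->G
Char 3 ('H'): step: R->1, L=6; H->plug->H->R->H->L->H->refl->B->L'->C->R'->A->plug->A

A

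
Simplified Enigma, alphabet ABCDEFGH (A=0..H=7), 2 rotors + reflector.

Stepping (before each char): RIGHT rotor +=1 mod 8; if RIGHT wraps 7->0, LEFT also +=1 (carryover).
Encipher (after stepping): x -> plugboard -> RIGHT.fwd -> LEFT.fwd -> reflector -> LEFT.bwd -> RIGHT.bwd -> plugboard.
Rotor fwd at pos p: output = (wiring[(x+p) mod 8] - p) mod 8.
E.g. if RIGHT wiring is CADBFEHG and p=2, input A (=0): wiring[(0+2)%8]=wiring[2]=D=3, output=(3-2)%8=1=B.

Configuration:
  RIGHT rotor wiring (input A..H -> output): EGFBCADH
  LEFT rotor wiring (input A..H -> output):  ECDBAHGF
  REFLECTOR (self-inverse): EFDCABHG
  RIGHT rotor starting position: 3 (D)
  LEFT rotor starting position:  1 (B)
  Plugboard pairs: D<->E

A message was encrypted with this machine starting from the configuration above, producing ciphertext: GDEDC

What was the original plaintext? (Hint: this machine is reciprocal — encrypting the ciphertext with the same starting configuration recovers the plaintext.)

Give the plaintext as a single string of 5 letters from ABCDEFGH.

Char 1 ('G'): step: R->4, L=1; G->plug->G->R->B->L->C->refl->D->L'->H->R'->C->plug->C
Char 2 ('D'): step: R->5, L=1; D->plug->E->R->B->L->C->refl->D->L'->H->R'->D->plug->E
Char 3 ('E'): step: R->6, L=1; E->plug->D->R->A->L->B->refl->F->L'->F->R'->A->plug->A
Char 4 ('D'): step: R->7, L=1; D->plug->E->R->C->L->A->refl->E->L'->G->R'->D->plug->E
Char 5 ('C'): step: R->0, L->2 (L advanced); C->plug->C->R->F->L->D->refl->C->L'->G->R'->B->plug->B

Answer: CEAEB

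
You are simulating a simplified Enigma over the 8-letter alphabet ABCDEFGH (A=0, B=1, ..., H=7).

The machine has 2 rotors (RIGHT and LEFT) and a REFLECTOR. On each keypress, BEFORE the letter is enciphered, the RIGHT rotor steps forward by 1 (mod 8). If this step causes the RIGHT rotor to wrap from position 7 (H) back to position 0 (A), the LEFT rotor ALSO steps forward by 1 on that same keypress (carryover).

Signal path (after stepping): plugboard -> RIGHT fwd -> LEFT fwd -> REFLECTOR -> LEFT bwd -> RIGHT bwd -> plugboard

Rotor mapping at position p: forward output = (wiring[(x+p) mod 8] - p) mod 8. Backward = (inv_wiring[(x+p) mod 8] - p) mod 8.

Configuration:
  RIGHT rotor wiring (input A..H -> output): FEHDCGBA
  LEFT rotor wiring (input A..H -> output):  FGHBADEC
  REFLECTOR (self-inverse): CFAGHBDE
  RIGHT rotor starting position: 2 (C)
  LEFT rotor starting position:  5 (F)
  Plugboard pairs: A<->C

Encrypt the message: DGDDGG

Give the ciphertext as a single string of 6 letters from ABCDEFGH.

Char 1 ('D'): step: R->3, L=5; D->plug->D->R->G->L->E->refl->H->L'->B->R'->G->plug->G
Char 2 ('G'): step: R->4, L=5; G->plug->G->R->D->L->A->refl->C->L'->F->R'->C->plug->A
Char 3 ('D'): step: R->5, L=5; D->plug->D->R->A->L->G->refl->D->L'->H->R'->E->plug->E
Char 4 ('D'): step: R->6, L=5; D->plug->D->R->G->L->E->refl->H->L'->B->R'->E->plug->E
Char 5 ('G'): step: R->7, L=5; G->plug->G->R->H->L->D->refl->G->L'->A->R'->D->plug->D
Char 6 ('G'): step: R->0, L->6 (L advanced); G->plug->G->R->B->L->E->refl->H->L'->C->R'->E->plug->E

Answer: GAEEDE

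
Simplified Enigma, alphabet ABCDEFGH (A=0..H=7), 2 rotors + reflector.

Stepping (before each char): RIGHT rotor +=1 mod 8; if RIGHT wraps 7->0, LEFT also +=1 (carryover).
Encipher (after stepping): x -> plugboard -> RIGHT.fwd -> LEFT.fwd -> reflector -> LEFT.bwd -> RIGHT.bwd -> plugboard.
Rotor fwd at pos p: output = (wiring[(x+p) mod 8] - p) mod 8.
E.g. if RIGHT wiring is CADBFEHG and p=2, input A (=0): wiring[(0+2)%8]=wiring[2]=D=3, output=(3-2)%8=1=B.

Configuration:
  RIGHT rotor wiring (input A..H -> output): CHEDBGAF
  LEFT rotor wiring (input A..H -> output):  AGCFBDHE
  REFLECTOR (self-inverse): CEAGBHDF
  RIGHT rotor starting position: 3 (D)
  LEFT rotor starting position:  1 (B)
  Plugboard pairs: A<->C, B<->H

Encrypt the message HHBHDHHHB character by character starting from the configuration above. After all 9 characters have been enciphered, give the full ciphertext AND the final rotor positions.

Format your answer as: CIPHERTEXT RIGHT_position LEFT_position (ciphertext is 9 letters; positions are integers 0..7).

Char 1 ('H'): step: R->4, L=1; H->plug->B->R->C->L->E->refl->B->L'->B->R'->D->plug->D
Char 2 ('H'): step: R->5, L=1; H->plug->B->R->D->L->A->refl->C->L'->E->R'->H->plug->B
Char 3 ('B'): step: R->6, L=1; B->plug->H->R->A->L->F->refl->H->L'->H->R'->B->plug->H
Char 4 ('H'): step: R->7, L=1; H->plug->B->R->D->L->A->refl->C->L'->E->R'->E->plug->E
Char 5 ('D'): step: R->0, L->2 (L advanced); D->plug->D->R->D->L->B->refl->E->L'->H->R'->B->plug->H
Char 6 ('H'): step: R->1, L=2; H->plug->B->R->D->L->B->refl->E->L'->H->R'->F->plug->F
Char 7 ('H'): step: R->2, L=2; H->plug->B->R->B->L->D->refl->G->L'->G->R'->E->plug->E
Char 8 ('H'): step: R->3, L=2; H->plug->B->R->G->L->G->refl->D->L'->B->R'->H->plug->B
Char 9 ('B'): step: R->4, L=2; B->plug->H->R->H->L->E->refl->B->L'->D->R'->F->plug->F
Final: ciphertext=DBHEHFEBF, RIGHT=4, LEFT=2

Answer: DBHEHFEBF 4 2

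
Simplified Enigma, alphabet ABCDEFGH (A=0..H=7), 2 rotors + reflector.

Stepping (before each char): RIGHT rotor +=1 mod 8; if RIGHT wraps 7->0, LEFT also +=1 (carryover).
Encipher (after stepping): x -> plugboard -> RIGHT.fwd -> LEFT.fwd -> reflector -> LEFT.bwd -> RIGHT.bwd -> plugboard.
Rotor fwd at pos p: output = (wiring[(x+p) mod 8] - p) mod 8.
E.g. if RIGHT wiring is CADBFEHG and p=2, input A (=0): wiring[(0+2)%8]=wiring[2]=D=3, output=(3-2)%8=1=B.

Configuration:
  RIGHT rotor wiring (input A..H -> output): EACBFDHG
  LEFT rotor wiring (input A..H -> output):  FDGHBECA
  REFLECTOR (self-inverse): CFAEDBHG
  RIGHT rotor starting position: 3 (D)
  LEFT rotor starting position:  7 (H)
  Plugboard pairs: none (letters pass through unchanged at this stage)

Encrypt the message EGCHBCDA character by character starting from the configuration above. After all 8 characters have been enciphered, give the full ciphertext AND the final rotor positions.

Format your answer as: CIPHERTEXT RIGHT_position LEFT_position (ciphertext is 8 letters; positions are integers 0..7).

Answer: GFBFADEH 3 0

Derivation:
Char 1 ('E'): step: R->4, L=7; E->plug->E->R->A->L->B->refl->F->L'->G->R'->G->plug->G
Char 2 ('G'): step: R->5, L=7; G->plug->G->R->E->L->A->refl->C->L'->F->R'->F->plug->F
Char 3 ('C'): step: R->6, L=7; C->plug->C->R->G->L->F->refl->B->L'->A->R'->B->plug->B
Char 4 ('H'): step: R->7, L=7; H->plug->H->R->A->L->B->refl->F->L'->G->R'->F->plug->F
Char 5 ('B'): step: R->0, L->0 (L advanced); B->plug->B->R->A->L->F->refl->B->L'->E->R'->A->plug->A
Char 6 ('C'): step: R->1, L=0; C->plug->C->R->A->L->F->refl->B->L'->E->R'->D->plug->D
Char 7 ('D'): step: R->2, L=0; D->plug->D->R->B->L->D->refl->E->L'->F->R'->E->plug->E
Char 8 ('A'): step: R->3, L=0; A->plug->A->R->G->L->C->refl->A->L'->H->R'->H->plug->H
Final: ciphertext=GFBFADEH, RIGHT=3, LEFT=0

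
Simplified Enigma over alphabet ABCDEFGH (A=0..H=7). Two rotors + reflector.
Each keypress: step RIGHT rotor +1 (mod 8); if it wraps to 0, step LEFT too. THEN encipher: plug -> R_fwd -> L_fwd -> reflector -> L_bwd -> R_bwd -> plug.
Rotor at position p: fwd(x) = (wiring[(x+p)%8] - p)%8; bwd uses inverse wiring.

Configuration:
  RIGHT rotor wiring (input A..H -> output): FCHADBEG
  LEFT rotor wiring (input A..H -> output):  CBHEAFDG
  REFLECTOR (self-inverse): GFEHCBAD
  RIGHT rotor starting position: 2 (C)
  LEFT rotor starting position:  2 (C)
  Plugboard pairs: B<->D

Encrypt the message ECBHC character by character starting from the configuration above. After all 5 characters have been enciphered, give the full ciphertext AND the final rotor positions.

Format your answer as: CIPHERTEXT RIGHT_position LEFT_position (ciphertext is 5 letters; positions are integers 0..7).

Char 1 ('E'): step: R->3, L=2; E->plug->E->R->D->L->D->refl->H->L'->H->R'->G->plug->G
Char 2 ('C'): step: R->4, L=2; C->plug->C->R->A->L->F->refl->B->L'->E->R'->H->plug->H
Char 3 ('B'): step: R->5, L=2; B->plug->D->R->A->L->F->refl->B->L'->E->R'->A->plug->A
Char 4 ('H'): step: R->6, L=2; H->plug->H->R->D->L->D->refl->H->L'->H->R'->C->plug->C
Char 5 ('C'): step: R->7, L=2; C->plug->C->R->D->L->D->refl->H->L'->H->R'->A->plug->A
Final: ciphertext=GHACA, RIGHT=7, LEFT=2

Answer: GHACA 7 2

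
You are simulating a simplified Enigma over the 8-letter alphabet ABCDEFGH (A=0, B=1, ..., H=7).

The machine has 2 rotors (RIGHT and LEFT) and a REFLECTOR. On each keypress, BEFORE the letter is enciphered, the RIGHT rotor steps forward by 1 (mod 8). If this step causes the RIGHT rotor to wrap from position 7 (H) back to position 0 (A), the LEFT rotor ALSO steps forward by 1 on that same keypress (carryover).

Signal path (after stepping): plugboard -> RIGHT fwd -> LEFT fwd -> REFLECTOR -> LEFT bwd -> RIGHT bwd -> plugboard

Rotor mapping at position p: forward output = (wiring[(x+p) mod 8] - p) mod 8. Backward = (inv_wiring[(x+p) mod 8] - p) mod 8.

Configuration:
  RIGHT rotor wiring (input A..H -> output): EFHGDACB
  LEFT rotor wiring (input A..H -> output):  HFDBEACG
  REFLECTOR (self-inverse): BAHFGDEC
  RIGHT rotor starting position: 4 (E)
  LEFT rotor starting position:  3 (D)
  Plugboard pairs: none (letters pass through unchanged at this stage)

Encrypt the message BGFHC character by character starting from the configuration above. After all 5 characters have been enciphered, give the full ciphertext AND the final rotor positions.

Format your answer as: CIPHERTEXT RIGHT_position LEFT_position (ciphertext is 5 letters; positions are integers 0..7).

Char 1 ('B'): step: R->5, L=3; B->plug->B->R->F->L->E->refl->G->L'->A->R'->E->plug->E
Char 2 ('G'): step: R->6, L=3; G->plug->G->R->F->L->E->refl->G->L'->A->R'->F->plug->F
Char 3 ('F'): step: R->7, L=3; F->plug->F->R->E->L->D->refl->F->L'->C->R'->A->plug->A
Char 4 ('H'): step: R->0, L->4 (L advanced); H->plug->H->R->B->L->E->refl->G->L'->C->R'->G->plug->G
Char 5 ('C'): step: R->1, L=4; C->plug->C->R->F->L->B->refl->A->L'->A->R'->G->plug->G
Final: ciphertext=EFAGG, RIGHT=1, LEFT=4

Answer: EFAGG 1 4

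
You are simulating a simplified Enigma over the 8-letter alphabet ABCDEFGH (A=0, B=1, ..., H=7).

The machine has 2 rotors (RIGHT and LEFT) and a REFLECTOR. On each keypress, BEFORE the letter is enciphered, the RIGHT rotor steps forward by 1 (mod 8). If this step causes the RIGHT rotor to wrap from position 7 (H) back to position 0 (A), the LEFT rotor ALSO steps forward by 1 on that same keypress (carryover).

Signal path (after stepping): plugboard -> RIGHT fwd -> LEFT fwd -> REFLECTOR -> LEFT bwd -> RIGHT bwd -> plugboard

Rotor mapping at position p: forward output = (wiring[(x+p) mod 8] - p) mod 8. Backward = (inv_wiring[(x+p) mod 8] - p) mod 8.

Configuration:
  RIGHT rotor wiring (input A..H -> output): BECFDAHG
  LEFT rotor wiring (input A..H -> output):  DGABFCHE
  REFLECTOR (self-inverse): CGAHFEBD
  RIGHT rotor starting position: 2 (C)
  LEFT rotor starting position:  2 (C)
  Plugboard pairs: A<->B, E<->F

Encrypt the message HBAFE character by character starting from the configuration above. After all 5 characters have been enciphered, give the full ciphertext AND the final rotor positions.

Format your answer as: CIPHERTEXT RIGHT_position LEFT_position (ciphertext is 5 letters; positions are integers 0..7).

Answer: DACEB 7 2

Derivation:
Char 1 ('H'): step: R->3, L=2; H->plug->H->R->H->L->E->refl->F->L'->E->R'->D->plug->D
Char 2 ('B'): step: R->4, L=2; B->plug->A->R->H->L->E->refl->F->L'->E->R'->B->plug->A
Char 3 ('A'): step: R->5, L=2; A->plug->B->R->C->L->D->refl->H->L'->B->R'->C->plug->C
Char 4 ('F'): step: R->6, L=2; F->plug->E->R->E->L->F->refl->E->L'->H->R'->F->plug->E
Char 5 ('E'): step: R->7, L=2; E->plug->F->R->E->L->F->refl->E->L'->H->R'->A->plug->B
Final: ciphertext=DACEB, RIGHT=7, LEFT=2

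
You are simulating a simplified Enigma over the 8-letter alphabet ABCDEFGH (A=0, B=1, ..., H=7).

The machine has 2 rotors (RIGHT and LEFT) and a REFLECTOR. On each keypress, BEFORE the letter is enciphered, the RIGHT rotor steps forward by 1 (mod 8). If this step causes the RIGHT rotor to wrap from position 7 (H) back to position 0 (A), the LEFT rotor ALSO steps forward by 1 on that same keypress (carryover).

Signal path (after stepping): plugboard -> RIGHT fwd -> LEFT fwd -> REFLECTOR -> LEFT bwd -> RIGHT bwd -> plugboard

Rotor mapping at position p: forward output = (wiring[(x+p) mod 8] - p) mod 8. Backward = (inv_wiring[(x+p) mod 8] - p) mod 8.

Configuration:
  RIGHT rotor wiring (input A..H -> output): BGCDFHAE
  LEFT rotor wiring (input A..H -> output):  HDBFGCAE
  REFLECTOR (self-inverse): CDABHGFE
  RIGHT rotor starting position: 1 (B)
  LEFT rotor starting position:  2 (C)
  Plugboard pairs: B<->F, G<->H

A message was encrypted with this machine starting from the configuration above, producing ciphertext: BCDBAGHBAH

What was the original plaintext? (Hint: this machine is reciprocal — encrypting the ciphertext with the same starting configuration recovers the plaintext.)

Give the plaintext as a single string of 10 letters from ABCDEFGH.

Char 1 ('B'): step: R->2, L=2; B->plug->F->R->C->L->E->refl->H->L'->A->R'->A->plug->A
Char 2 ('C'): step: R->3, L=2; C->plug->C->R->E->L->G->refl->F->L'->G->R'->F->plug->B
Char 3 ('D'): step: R->4, L=2; D->plug->D->R->A->L->H->refl->E->L'->C->R'->F->plug->B
Char 4 ('B'): step: R->5, L=2; B->plug->F->R->F->L->C->refl->A->L'->D->R'->B->plug->F
Char 5 ('A'): step: R->6, L=2; A->plug->A->R->C->L->E->refl->H->L'->A->R'->D->plug->D
Char 6 ('G'): step: R->7, L=2; G->plug->H->R->B->L->D->refl->B->L'->H->R'->C->plug->C
Char 7 ('H'): step: R->0, L->3 (L advanced); H->plug->G->R->A->L->C->refl->A->L'->G->R'->B->plug->F
Char 8 ('B'): step: R->1, L=3; B->plug->F->R->H->L->G->refl->F->L'->D->R'->G->plug->H
Char 9 ('A'): step: R->2, L=3; A->plug->A->R->A->L->C->refl->A->L'->G->R'->E->plug->E
Char 10 ('H'): step: R->3, L=3; H->plug->G->R->D->L->F->refl->G->L'->H->R'->H->plug->G

Answer: ABBFDCFHEG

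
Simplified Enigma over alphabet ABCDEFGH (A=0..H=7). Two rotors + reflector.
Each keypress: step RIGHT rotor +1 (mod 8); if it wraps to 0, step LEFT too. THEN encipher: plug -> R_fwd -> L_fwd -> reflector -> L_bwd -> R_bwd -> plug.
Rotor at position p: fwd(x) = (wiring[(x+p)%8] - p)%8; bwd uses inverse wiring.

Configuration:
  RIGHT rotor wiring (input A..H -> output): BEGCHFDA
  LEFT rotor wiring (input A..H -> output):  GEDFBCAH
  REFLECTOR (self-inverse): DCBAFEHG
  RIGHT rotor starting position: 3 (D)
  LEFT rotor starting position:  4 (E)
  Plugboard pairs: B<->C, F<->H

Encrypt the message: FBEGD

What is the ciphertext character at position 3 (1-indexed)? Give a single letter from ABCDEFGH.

Char 1 ('F'): step: R->4, L=4; F->plug->H->R->G->L->H->refl->G->L'->B->R'->B->plug->C
Char 2 ('B'): step: R->5, L=4; B->plug->C->R->D->L->D->refl->A->L'->F->R'->G->plug->G
Char 3 ('E'): step: R->6, L=4; E->plug->E->R->A->L->F->refl->E->L'->C->R'->B->plug->C

C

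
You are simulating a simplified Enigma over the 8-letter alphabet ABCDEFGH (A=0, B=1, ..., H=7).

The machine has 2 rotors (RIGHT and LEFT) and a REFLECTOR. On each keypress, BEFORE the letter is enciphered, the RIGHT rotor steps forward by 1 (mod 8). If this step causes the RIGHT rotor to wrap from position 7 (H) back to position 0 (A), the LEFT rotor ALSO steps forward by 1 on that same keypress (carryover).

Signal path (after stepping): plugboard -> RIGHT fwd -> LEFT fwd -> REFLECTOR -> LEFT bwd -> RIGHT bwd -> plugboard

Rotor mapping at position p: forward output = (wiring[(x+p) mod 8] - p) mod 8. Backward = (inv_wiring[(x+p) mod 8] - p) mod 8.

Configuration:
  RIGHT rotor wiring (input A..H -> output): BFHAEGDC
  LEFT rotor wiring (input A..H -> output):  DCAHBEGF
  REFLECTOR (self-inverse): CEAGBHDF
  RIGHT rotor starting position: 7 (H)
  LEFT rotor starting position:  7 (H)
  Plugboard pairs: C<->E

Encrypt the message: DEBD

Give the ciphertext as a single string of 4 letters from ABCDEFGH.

Answer: FDFF

Derivation:
Char 1 ('D'): step: R->0, L->0 (L advanced); D->plug->D->R->A->L->D->refl->G->L'->G->R'->F->plug->F
Char 2 ('E'): step: R->1, L=0; E->plug->C->R->H->L->F->refl->H->L'->D->R'->D->plug->D
Char 3 ('B'): step: R->2, L=0; B->plug->B->R->G->L->G->refl->D->L'->A->R'->F->plug->F
Char 4 ('D'): step: R->3, L=0; D->plug->D->R->A->L->D->refl->G->L'->G->R'->F->plug->F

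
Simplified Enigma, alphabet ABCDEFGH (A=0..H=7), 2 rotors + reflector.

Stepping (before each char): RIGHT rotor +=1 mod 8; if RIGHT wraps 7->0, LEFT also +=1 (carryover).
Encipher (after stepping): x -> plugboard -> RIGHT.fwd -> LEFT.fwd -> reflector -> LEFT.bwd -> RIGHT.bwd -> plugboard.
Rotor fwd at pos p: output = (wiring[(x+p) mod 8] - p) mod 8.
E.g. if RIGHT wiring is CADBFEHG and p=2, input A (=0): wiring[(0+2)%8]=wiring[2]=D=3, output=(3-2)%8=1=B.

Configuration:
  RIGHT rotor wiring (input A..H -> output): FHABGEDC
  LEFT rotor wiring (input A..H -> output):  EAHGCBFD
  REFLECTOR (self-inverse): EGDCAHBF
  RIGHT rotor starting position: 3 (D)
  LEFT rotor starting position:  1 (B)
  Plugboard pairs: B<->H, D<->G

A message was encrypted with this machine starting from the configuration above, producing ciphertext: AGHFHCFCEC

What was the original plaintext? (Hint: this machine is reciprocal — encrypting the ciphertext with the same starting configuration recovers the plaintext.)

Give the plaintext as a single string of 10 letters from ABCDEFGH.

Char 1 ('A'): step: R->4, L=1; A->plug->A->R->C->L->F->refl->H->L'->A->R'->B->plug->H
Char 2 ('G'): step: R->5, L=1; G->plug->D->R->A->L->H->refl->F->L'->C->R'->E->plug->E
Char 3 ('H'): step: R->6, L=1; H->plug->B->R->E->L->A->refl->E->L'->F->R'->A->plug->A
Char 4 ('F'): step: R->7, L=1; F->plug->F->R->H->L->D->refl->C->L'->G->R'->B->plug->H
Char 5 ('H'): step: R->0, L->2 (L advanced); H->plug->B->R->H->L->G->refl->B->L'->F->R'->A->plug->A
Char 6 ('C'): step: R->1, L=2; C->plug->C->R->A->L->F->refl->H->L'->D->R'->E->plug->E
Char 7 ('F'): step: R->2, L=2; F->plug->F->R->A->L->F->refl->H->L'->D->R'->G->plug->D
Char 8 ('C'): step: R->3, L=2; C->plug->C->R->B->L->E->refl->A->L'->C->R'->F->plug->F
Char 9 ('E'): step: R->4, L=2; E->plug->E->R->B->L->E->refl->A->L'->C->R'->A->plug->A
Char 10 ('C'): step: R->5, L=2; C->plug->C->R->F->L->B->refl->G->L'->H->R'->A->plug->A

Answer: HEAHAEDFAA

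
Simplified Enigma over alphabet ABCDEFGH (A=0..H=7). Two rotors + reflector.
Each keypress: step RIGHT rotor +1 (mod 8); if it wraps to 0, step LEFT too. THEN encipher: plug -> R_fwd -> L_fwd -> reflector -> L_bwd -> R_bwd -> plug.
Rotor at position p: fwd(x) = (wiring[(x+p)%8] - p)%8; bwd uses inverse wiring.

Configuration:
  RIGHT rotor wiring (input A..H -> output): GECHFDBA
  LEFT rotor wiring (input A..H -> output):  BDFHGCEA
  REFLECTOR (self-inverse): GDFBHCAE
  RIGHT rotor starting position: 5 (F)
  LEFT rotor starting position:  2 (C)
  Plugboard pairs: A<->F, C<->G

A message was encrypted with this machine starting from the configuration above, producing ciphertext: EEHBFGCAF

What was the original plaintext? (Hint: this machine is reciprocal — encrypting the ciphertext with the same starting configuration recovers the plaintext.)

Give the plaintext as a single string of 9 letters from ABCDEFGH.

Answer: ABGFHBGFA

Derivation:
Char 1 ('E'): step: R->6, L=2; E->plug->E->R->E->L->C->refl->F->L'->B->R'->F->plug->A
Char 2 ('E'): step: R->7, L=2; E->plug->E->R->A->L->D->refl->B->L'->H->R'->B->plug->B
Char 3 ('H'): step: R->0, L->3 (L advanced); H->plug->H->R->A->L->E->refl->H->L'->C->R'->C->plug->G
Char 4 ('B'): step: R->1, L=3; B->plug->B->R->B->L->D->refl->B->L'->D->R'->A->plug->F
Char 5 ('F'): step: R->2, L=3; F->plug->A->R->A->L->E->refl->H->L'->C->R'->H->plug->H
Char 6 ('G'): step: R->3, L=3; G->plug->C->R->A->L->E->refl->H->L'->C->R'->B->plug->B
Char 7 ('C'): step: R->4, L=3; C->plug->G->R->G->L->A->refl->G->L'->F->R'->C->plug->G
Char 8 ('A'): step: R->5, L=3; A->plug->F->R->F->L->G->refl->A->L'->G->R'->A->plug->F
Char 9 ('F'): step: R->6, L=3; F->plug->A->R->D->L->B->refl->D->L'->B->R'->F->plug->A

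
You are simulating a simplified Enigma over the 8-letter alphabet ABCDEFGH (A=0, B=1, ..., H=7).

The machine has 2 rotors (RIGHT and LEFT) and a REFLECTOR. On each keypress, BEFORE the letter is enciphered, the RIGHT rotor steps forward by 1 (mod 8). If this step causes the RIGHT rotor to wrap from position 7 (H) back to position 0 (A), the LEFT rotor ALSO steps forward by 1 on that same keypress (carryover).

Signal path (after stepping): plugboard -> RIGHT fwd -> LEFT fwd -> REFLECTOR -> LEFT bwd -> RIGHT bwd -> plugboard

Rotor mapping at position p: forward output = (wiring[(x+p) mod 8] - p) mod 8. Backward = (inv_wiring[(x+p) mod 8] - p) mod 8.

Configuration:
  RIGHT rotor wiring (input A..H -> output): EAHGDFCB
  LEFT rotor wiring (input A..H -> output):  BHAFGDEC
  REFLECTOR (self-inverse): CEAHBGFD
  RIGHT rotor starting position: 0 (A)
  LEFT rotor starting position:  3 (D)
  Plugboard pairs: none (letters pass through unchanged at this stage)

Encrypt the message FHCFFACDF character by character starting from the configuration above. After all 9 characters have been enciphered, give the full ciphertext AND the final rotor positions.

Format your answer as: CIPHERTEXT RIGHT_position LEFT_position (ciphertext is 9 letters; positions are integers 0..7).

Answer: EDBBAEFCC 1 4

Derivation:
Char 1 ('F'): step: R->1, L=3; F->plug->F->R->B->L->D->refl->H->L'->E->R'->E->plug->E
Char 2 ('H'): step: R->2, L=3; H->plug->H->R->G->L->E->refl->B->L'->D->R'->D->plug->D
Char 3 ('C'): step: R->3, L=3; C->plug->C->R->C->L->A->refl->C->L'->A->R'->B->plug->B
Char 4 ('F'): step: R->4, L=3; F->plug->F->R->E->L->H->refl->D->L'->B->R'->B->plug->B
Char 5 ('F'): step: R->5, L=3; F->plug->F->R->C->L->A->refl->C->L'->A->R'->A->plug->A
Char 6 ('A'): step: R->6, L=3; A->plug->A->R->E->L->H->refl->D->L'->B->R'->E->plug->E
Char 7 ('C'): step: R->7, L=3; C->plug->C->R->B->L->D->refl->H->L'->E->R'->F->plug->F
Char 8 ('D'): step: R->0, L->4 (L advanced); D->plug->D->R->G->L->E->refl->B->L'->H->R'->C->plug->C
Char 9 ('F'): step: R->1, L=4; F->plug->F->R->B->L->H->refl->D->L'->F->R'->C->plug->C
Final: ciphertext=EDBBAEFCC, RIGHT=1, LEFT=4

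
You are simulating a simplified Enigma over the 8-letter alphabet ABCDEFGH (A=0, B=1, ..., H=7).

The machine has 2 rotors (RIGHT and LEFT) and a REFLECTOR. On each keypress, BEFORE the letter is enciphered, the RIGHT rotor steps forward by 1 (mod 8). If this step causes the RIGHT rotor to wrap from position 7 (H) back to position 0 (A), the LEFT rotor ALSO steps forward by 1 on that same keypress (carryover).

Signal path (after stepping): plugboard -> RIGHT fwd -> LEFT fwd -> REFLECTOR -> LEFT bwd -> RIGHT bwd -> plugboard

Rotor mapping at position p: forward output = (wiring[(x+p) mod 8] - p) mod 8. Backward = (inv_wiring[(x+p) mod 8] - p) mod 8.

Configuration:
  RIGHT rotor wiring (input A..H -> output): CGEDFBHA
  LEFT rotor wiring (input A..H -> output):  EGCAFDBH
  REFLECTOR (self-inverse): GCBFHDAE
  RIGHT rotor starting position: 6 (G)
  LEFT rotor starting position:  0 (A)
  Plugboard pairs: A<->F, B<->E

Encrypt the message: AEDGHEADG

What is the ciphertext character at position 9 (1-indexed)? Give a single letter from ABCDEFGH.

Char 1 ('A'): step: R->7, L=0; A->plug->F->R->G->L->B->refl->C->L'->C->R'->G->plug->G
Char 2 ('E'): step: R->0, L->1 (L advanced); E->plug->B->R->G->L->G->refl->A->L'->F->R'->E->plug->B
Char 3 ('D'): step: R->1, L=1; D->plug->D->R->E->L->C->refl->B->L'->B->R'->H->plug->H
Char 4 ('G'): step: R->2, L=1; G->plug->G->R->A->L->F->refl->D->L'->H->R'->D->plug->D
Char 5 ('H'): step: R->3, L=1; H->plug->H->R->B->L->B->refl->C->L'->E->R'->D->plug->D
Char 6 ('E'): step: R->4, L=1; E->plug->B->R->F->L->A->refl->G->L'->G->R'->E->plug->B
Char 7 ('A'): step: R->5, L=1; A->plug->F->R->H->L->D->refl->F->L'->A->R'->H->plug->H
Char 8 ('D'): step: R->6, L=1; D->plug->D->R->A->L->F->refl->D->L'->H->R'->G->plug->G
Char 9 ('G'): step: R->7, L=1; G->plug->G->R->C->L->H->refl->E->L'->D->R'->B->plug->E

E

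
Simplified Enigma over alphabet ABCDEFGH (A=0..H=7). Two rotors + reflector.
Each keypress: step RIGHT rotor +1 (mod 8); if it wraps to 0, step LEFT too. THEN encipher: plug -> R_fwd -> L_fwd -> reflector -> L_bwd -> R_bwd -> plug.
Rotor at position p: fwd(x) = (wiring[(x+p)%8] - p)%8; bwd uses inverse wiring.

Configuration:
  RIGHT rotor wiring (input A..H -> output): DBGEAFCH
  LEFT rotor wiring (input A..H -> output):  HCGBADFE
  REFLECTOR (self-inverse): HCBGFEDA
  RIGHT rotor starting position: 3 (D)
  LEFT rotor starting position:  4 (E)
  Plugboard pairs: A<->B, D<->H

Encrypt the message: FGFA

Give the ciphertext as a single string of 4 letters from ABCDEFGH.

Char 1 ('F'): step: R->4, L=4; F->plug->F->R->F->L->G->refl->D->L'->E->R'->A->plug->B
Char 2 ('G'): step: R->5, L=4; G->plug->G->R->H->L->F->refl->E->L'->A->R'->A->plug->B
Char 3 ('F'): step: R->6, L=4; F->plug->F->R->G->L->C->refl->B->L'->C->R'->G->plug->G
Char 4 ('A'): step: R->7, L=4; A->plug->B->R->E->L->D->refl->G->L'->F->R'->E->plug->E

Answer: BBGE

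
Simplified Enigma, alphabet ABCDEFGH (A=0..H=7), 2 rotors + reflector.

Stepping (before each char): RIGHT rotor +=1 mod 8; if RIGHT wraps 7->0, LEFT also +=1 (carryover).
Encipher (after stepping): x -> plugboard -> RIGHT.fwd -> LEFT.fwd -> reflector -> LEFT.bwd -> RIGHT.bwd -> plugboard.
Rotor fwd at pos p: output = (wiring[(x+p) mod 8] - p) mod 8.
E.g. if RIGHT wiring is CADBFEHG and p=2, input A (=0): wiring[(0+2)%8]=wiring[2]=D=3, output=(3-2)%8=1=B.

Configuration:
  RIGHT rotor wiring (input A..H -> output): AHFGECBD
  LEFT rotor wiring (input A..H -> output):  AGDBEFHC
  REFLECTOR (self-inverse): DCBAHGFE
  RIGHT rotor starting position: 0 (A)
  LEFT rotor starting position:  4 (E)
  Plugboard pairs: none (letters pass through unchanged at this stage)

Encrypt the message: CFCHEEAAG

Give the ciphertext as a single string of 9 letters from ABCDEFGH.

Char 1 ('C'): step: R->1, L=4; C->plug->C->R->F->L->C->refl->B->L'->B->R'->E->plug->E
Char 2 ('F'): step: R->2, L=4; F->plug->F->R->B->L->B->refl->C->L'->F->R'->H->plug->H
Char 3 ('C'): step: R->3, L=4; C->plug->C->R->H->L->F->refl->G->L'->D->R'->A->plug->A
Char 4 ('H'): step: R->4, L=4; H->plug->H->R->C->L->D->refl->A->L'->A->R'->A->plug->A
Char 5 ('E'): step: R->5, L=4; E->plug->E->R->C->L->D->refl->A->L'->A->R'->F->plug->F
Char 6 ('E'): step: R->6, L=4; E->plug->E->R->H->L->F->refl->G->L'->D->R'->A->plug->A
Char 7 ('A'): step: R->7, L=4; A->plug->A->R->E->L->E->refl->H->L'->G->R'->D->plug->D
Char 8 ('A'): step: R->0, L->5 (L advanced); A->plug->A->R->A->L->A->refl->D->L'->D->R'->H->plug->H
Char 9 ('G'): step: R->1, L=5; G->plug->G->R->C->L->F->refl->G->L'->F->R'->C->plug->C

Answer: EHAAFADHC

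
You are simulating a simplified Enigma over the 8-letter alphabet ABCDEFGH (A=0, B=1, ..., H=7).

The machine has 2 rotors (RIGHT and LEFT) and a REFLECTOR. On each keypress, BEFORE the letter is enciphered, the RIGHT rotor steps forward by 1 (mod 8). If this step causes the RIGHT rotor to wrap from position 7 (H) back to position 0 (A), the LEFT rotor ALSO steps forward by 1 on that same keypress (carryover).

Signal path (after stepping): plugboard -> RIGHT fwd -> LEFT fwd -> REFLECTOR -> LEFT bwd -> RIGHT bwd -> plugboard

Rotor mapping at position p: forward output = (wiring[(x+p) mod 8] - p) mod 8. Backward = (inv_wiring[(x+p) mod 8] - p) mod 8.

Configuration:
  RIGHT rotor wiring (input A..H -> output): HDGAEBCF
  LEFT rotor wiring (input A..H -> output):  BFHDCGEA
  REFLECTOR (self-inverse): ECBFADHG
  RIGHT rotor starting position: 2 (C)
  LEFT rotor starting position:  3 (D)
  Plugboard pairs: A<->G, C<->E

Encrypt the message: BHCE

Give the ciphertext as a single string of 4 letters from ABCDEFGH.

Char 1 ('B'): step: R->3, L=3; B->plug->B->R->B->L->H->refl->G->L'->F->R'->A->plug->G
Char 2 ('H'): step: R->4, L=3; H->plug->H->R->E->L->F->refl->D->L'->C->R'->G->plug->A
Char 3 ('C'): step: R->5, L=3; C->plug->E->R->G->L->C->refl->B->L'->D->R'->G->plug->A
Char 4 ('E'): step: R->6, L=3; E->plug->C->R->B->L->H->refl->G->L'->F->R'->D->plug->D

Answer: GAAD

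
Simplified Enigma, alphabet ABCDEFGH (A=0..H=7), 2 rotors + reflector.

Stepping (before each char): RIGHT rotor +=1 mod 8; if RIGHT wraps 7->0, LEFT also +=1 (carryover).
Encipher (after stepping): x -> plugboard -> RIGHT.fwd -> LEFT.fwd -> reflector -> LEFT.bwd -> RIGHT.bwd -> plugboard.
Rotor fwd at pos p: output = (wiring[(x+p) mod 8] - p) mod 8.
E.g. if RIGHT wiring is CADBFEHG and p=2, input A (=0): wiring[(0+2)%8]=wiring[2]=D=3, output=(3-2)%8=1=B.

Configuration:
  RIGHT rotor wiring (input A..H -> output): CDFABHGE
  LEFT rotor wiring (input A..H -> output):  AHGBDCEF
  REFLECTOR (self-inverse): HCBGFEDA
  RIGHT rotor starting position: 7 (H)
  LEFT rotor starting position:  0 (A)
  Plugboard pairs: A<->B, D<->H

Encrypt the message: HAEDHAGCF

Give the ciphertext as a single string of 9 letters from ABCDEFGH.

Answer: CGBFBECAH

Derivation:
Char 1 ('H'): step: R->0, L->1 (L advanced); H->plug->D->R->A->L->G->refl->D->L'->F->R'->C->plug->C
Char 2 ('A'): step: R->1, L=1; A->plug->B->R->E->L->B->refl->C->L'->D->R'->G->plug->G
Char 3 ('E'): step: R->2, L=1; E->plug->E->R->E->L->B->refl->C->L'->D->R'->A->plug->B
Char 4 ('D'): step: R->3, L=1; D->plug->H->R->C->L->A->refl->H->L'->H->R'->F->plug->F
Char 5 ('H'): step: R->4, L=1; H->plug->D->R->A->L->G->refl->D->L'->F->R'->A->plug->B
Char 6 ('A'): step: R->5, L=1; A->plug->B->R->B->L->F->refl->E->L'->G->R'->E->plug->E
Char 7 ('G'): step: R->6, L=1; G->plug->G->R->D->L->C->refl->B->L'->E->R'->C->plug->C
Char 8 ('C'): step: R->7, L=1; C->plug->C->R->E->L->B->refl->C->L'->D->R'->B->plug->A
Char 9 ('F'): step: R->0, L->2 (L advanced); F->plug->F->R->H->L->F->refl->E->L'->A->R'->D->plug->H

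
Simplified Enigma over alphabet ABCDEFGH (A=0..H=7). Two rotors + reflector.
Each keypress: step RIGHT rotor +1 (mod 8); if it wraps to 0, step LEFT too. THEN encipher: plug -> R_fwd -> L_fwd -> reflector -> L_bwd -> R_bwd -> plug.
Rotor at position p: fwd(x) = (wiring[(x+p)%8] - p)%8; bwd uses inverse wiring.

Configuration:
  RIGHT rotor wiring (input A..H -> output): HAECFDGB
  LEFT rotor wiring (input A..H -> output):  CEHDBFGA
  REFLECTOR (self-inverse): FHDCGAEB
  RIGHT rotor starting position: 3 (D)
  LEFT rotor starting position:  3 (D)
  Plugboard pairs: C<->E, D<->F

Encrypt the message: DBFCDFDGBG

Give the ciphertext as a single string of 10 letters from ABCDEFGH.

Answer: GDBAEBFEAH

Derivation:
Char 1 ('D'): step: R->4, L=3; D->plug->F->R->E->L->F->refl->A->L'->A->R'->G->plug->G
Char 2 ('B'): step: R->5, L=3; B->plug->B->R->B->L->G->refl->E->L'->H->R'->F->plug->D
Char 3 ('F'): step: R->6, L=3; F->plug->D->R->C->L->C->refl->D->L'->D->R'->B->plug->B
Char 4 ('C'): step: R->7, L=3; C->plug->E->R->D->L->D->refl->C->L'->C->R'->A->plug->A
Char 5 ('D'): step: R->0, L->4 (L advanced); D->plug->F->R->D->L->E->refl->G->L'->E->R'->C->plug->E
Char 6 ('F'): step: R->1, L=4; F->plug->D->R->E->L->G->refl->E->L'->D->R'->B->plug->B
Char 7 ('D'): step: R->2, L=4; D->plug->F->R->H->L->H->refl->B->L'->B->R'->D->plug->F
Char 8 ('G'): step: R->3, L=4; G->plug->G->R->F->L->A->refl->F->L'->A->R'->C->plug->E
Char 9 ('B'): step: R->4, L=4; B->plug->B->R->H->L->H->refl->B->L'->B->R'->A->plug->A
Char 10 ('G'): step: R->5, L=4; G->plug->G->R->F->L->A->refl->F->L'->A->R'->H->plug->H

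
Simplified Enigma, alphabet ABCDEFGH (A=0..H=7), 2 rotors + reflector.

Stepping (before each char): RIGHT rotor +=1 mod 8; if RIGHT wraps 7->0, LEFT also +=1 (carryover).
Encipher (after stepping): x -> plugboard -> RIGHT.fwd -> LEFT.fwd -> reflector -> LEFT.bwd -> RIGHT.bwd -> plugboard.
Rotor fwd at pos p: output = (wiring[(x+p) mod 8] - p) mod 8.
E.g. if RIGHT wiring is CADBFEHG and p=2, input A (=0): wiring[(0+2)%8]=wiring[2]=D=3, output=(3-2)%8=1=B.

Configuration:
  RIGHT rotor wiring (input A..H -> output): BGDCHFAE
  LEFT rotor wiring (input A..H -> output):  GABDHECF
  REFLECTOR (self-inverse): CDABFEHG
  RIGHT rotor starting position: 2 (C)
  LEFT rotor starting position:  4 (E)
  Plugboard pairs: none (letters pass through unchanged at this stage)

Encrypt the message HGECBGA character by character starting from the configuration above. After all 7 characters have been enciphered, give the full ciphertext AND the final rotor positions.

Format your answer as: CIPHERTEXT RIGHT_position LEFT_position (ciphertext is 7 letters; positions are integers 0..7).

Char 1 ('H'): step: R->3, L=4; H->plug->H->R->A->L->D->refl->B->L'->D->R'->G->plug->G
Char 2 ('G'): step: R->4, L=4; G->plug->G->R->H->L->H->refl->G->L'->C->R'->F->plug->F
Char 3 ('E'): step: R->5, L=4; E->plug->E->R->B->L->A->refl->C->L'->E->R'->D->plug->D
Char 4 ('C'): step: R->6, L=4; C->plug->C->R->D->L->B->refl->D->L'->A->R'->D->plug->D
Char 5 ('B'): step: R->7, L=4; B->plug->B->R->C->L->G->refl->H->L'->H->R'->C->plug->C
Char 6 ('G'): step: R->0, L->5 (L advanced); G->plug->G->R->A->L->H->refl->G->L'->G->R'->B->plug->B
Char 7 ('A'): step: R->1, L=5; A->plug->A->R->F->L->E->refl->F->L'->B->R'->C->plug->C
Final: ciphertext=GFDDCBC, RIGHT=1, LEFT=5

Answer: GFDDCBC 1 5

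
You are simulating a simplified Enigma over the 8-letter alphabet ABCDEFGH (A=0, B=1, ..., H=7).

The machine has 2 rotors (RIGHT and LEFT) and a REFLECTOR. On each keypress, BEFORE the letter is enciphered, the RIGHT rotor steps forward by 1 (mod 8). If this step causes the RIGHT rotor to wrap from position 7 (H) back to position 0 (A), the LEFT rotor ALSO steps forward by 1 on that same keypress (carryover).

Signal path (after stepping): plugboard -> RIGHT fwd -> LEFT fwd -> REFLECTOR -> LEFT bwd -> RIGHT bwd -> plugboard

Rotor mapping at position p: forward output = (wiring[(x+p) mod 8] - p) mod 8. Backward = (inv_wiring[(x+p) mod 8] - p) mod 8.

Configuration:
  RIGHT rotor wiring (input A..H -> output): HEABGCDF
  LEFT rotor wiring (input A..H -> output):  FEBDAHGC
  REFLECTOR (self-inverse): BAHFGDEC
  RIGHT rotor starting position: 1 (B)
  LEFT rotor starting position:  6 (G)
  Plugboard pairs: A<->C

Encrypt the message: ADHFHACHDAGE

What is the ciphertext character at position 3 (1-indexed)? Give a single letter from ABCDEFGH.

Char 1 ('A'): step: R->2, L=6; A->plug->C->R->E->L->D->refl->F->L'->F->R'->G->plug->G
Char 2 ('D'): step: R->3, L=6; D->plug->D->R->A->L->A->refl->B->L'->H->R'->C->plug->A
Char 3 ('H'): step: R->4, L=6; H->plug->H->R->F->L->F->refl->D->L'->E->R'->G->plug->G

G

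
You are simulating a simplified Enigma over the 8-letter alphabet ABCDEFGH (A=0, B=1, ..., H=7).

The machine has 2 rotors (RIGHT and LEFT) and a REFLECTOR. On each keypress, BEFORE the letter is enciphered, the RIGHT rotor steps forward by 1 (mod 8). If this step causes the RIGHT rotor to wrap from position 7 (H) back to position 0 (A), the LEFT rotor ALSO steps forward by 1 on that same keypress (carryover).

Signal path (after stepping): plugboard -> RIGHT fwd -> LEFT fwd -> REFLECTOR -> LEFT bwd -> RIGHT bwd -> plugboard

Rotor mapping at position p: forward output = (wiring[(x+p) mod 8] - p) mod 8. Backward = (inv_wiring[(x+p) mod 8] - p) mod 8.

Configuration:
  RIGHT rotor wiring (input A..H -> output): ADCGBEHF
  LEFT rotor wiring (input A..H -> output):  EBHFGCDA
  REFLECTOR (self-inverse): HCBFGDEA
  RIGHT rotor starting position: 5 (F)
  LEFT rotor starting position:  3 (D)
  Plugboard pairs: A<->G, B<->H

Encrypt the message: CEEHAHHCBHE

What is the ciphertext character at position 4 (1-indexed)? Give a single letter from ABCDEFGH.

Char 1 ('C'): step: R->6, L=3; C->plug->C->R->C->L->H->refl->A->L'->D->R'->G->plug->A
Char 2 ('E'): step: R->7, L=3; E->plug->E->R->H->L->E->refl->G->L'->G->R'->A->plug->G
Char 3 ('E'): step: R->0, L->4 (L advanced); E->plug->E->R->B->L->G->refl->E->L'->D->R'->B->plug->H
Char 4 ('H'): step: R->1, L=4; H->plug->B->R->B->L->G->refl->E->L'->D->R'->E->plug->E

E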